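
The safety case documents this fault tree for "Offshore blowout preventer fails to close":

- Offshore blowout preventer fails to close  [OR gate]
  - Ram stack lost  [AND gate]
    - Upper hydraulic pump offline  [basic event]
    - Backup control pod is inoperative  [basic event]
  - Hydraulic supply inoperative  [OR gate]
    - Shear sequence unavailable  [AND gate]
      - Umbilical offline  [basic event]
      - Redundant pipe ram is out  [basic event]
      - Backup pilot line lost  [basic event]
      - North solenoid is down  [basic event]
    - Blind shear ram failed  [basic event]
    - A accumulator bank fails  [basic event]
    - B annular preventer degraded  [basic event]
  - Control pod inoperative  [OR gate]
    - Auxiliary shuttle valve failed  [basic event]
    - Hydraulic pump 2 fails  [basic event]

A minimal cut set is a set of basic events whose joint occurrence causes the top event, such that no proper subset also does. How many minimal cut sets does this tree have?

Ram stack lost [AND]: one cut set from each child combined → 1 × 1 = 1 cut set(s).
Shear sequence unavailable [AND]: one cut set from each child combined → 1 × 1 × 1 × 1 = 1 cut set(s).
Hydraulic supply inoperative [OR]: union of children's cut sets → 4 cut set(s).
Control pod inoperative [OR]: union of children's cut sets → 2 cut set(s).
Offshore blowout preventer fails to close [OR]: union of children's cut sets → 7 cut set(s).
Minimal cut sets: {Backup control pod is inoperative, Upper hydraulic pump offline}; {Backup pilot line lost, North solenoid is down, Redundant pipe ram is out, Umbilical offline}; {Blind shear ram failed}; {A accumulator bank fails}; {B annular preventer degraded}; {Auxiliary shuttle valve failed}; {Hydraulic pump 2 fails}.

7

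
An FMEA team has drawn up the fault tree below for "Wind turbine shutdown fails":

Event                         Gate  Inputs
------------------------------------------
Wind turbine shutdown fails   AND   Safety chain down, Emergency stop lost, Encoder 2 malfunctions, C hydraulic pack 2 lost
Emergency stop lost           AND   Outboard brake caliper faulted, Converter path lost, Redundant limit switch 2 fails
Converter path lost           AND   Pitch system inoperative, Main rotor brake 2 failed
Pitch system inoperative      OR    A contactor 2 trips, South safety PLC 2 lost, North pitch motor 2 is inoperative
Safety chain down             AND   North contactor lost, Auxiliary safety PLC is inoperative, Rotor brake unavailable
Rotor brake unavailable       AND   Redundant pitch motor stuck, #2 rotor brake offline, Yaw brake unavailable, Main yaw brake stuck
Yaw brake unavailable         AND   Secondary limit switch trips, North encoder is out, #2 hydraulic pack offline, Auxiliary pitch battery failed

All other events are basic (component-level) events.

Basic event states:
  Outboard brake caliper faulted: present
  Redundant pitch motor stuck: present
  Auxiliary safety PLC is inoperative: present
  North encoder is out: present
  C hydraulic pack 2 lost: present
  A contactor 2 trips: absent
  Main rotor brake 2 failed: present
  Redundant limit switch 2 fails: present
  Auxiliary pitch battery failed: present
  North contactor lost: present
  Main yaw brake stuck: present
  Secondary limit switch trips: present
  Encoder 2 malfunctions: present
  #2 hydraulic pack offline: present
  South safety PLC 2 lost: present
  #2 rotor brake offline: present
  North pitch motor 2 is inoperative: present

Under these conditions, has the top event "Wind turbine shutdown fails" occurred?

Yes

Yaw brake unavailable [AND]: Secondary limit switch trips=occurs, North encoder is out=occurs, #2 hydraulic pack offline=occurs, Auxiliary pitch battery failed=occurs → all inputs occur → occurs.
Rotor brake unavailable [AND]: Redundant pitch motor stuck=occurs, #2 rotor brake offline=occurs, Yaw brake unavailable=occurs, Main yaw brake stuck=occurs → all inputs occur → occurs.
Safety chain down [AND]: North contactor lost=occurs, Auxiliary safety PLC is inoperative=occurs, Rotor brake unavailable=occurs → all inputs occur → occurs.
Pitch system inoperative [OR]: A contactor 2 trips=not, South safety PLC 2 lost=occurs, North pitch motor 2 is inoperative=occurs → at least one input occurs → occurs.
Converter path lost [AND]: Pitch system inoperative=occurs, Main rotor brake 2 failed=occurs → all inputs occur → occurs.
Emergency stop lost [AND]: Outboard brake caliper faulted=occurs, Converter path lost=occurs, Redundant limit switch 2 fails=occurs → all inputs occur → occurs.
Wind turbine shutdown fails [AND]: Safety chain down=occurs, Emergency stop lost=occurs, Encoder 2 malfunctions=occurs, C hydraulic pack 2 lost=occurs → all inputs occur → occurs.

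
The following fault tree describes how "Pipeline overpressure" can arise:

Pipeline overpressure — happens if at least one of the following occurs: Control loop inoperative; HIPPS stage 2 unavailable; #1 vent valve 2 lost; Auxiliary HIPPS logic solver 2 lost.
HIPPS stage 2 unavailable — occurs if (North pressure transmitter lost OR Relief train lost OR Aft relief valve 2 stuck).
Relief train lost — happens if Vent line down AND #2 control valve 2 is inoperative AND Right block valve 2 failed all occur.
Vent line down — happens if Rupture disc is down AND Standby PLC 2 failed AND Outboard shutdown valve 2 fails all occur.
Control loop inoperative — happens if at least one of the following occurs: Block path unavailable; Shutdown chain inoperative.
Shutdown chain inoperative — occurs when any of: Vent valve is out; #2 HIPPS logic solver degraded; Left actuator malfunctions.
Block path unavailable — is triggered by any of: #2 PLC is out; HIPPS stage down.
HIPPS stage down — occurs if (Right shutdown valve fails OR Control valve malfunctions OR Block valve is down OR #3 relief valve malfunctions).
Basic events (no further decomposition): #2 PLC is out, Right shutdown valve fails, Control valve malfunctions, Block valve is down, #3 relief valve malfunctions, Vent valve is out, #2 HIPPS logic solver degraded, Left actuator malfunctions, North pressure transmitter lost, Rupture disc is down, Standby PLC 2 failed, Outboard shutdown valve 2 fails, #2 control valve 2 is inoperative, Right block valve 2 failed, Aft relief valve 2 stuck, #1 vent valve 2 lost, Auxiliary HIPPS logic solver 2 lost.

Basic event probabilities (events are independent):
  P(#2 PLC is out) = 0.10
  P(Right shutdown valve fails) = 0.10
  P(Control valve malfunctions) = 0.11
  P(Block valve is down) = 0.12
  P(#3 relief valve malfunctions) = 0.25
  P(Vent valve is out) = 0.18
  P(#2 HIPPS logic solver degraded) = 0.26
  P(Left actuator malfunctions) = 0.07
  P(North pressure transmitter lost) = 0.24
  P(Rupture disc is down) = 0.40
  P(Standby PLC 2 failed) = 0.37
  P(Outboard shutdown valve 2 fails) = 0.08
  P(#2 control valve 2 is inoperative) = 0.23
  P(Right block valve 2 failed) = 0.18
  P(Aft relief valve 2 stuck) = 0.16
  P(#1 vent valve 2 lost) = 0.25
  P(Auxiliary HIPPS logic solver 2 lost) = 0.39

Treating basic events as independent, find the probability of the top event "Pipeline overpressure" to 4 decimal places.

P(HIPPS stage down) [OR] = 1 − (1−0.10) × (1−0.11) × (1−0.12) × (1−0.25) = 0.471340
P(Block path unavailable) [OR] = 1 − (1−0.10) × (1−0.471340) = 0.524206
P(Shutdown chain inoperative) [OR] = 1 − (1−0.18) × (1−0.26) × (1−0.07) = 0.435676
P(Control loop inoperative) [OR] = 1 − (1−0.524206) × (1−0.435676) = 0.731498
P(Vent line down) [AND] = 0.40 × 0.37 × 0.08 = 0.011840
P(Relief train lost) [AND] = 0.011840 × 0.23 × 0.18 = 0.000490
P(HIPPS stage 2 unavailable) [OR] = 1 − (1−0.24) × (1−0.000490) × (1−0.16) = 0.361913
P(Pipeline overpressure) [OR] = 1 − (1−0.731498) × (1−0.361913) × (1−0.25) × (1−0.39) = 0.921618
Rounded to 4 decimal places: P(Pipeline overpressure) ≈ 0.9216.

0.9216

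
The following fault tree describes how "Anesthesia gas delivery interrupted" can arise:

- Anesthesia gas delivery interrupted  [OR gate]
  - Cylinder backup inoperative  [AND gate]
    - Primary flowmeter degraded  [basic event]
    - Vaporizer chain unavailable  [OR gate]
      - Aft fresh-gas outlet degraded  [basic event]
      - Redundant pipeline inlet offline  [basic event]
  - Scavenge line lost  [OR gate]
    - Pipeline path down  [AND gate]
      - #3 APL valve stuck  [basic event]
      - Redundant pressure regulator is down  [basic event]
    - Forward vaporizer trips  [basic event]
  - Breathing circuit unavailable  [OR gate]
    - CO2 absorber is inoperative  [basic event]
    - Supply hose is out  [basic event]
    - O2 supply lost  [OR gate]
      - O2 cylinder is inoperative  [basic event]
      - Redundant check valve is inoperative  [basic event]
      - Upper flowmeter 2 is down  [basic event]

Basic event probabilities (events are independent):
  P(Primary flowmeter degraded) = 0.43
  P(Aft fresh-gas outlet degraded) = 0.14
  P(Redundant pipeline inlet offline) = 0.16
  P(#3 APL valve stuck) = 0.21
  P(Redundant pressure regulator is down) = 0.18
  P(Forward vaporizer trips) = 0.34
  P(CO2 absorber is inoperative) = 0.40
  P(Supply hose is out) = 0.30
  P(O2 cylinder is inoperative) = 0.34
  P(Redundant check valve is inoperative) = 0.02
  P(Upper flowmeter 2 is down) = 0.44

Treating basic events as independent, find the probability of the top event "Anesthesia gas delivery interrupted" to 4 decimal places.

P(Vaporizer chain unavailable) [OR] = 1 − (1−0.14) × (1−0.16) = 0.277600
P(Cylinder backup inoperative) [AND] = 0.43 × 0.277600 = 0.119368
P(Pipeline path down) [AND] = 0.21 × 0.18 = 0.037800
P(Scavenge line lost) [OR] = 1 − (1−0.037800) × (1−0.34) = 0.364948
P(O2 supply lost) [OR] = 1 − (1−0.34) × (1−0.02) × (1−0.44) = 0.637792
P(Breathing circuit unavailable) [OR] = 1 − (1−0.40) × (1−0.30) × (1−0.637792) = 0.847873
P(Anesthesia gas delivery interrupted) [OR] = 1 − (1−0.119368) × (1−0.364948) × (1−0.847873) = 0.914923
Rounded to 4 decimal places: P(Anesthesia gas delivery interrupted) ≈ 0.9149.

0.9149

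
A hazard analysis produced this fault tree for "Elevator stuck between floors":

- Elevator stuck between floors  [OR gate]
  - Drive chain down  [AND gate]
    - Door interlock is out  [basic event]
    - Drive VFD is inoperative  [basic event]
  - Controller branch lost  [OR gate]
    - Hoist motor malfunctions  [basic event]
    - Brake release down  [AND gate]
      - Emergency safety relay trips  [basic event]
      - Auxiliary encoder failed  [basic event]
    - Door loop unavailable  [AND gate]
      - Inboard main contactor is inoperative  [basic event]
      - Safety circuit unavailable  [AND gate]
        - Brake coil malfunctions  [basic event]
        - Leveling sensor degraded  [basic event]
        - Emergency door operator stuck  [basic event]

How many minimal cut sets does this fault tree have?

Drive chain down [AND]: one cut set from each child combined → 1 × 1 = 1 cut set(s).
Brake release down [AND]: one cut set from each child combined → 1 × 1 = 1 cut set(s).
Safety circuit unavailable [AND]: one cut set from each child combined → 1 × 1 × 1 = 1 cut set(s).
Door loop unavailable [AND]: one cut set from each child combined → 1 × 1 = 1 cut set(s).
Controller branch lost [OR]: union of children's cut sets → 3 cut set(s).
Elevator stuck between floors [OR]: union of children's cut sets → 4 cut set(s).
Minimal cut sets: {Door interlock is out, Drive VFD is inoperative}; {Hoist motor malfunctions}; {Auxiliary encoder failed, Emergency safety relay trips}; {Brake coil malfunctions, Emergency door operator stuck, Inboard main contactor is inoperative, Leveling sensor degraded}.

4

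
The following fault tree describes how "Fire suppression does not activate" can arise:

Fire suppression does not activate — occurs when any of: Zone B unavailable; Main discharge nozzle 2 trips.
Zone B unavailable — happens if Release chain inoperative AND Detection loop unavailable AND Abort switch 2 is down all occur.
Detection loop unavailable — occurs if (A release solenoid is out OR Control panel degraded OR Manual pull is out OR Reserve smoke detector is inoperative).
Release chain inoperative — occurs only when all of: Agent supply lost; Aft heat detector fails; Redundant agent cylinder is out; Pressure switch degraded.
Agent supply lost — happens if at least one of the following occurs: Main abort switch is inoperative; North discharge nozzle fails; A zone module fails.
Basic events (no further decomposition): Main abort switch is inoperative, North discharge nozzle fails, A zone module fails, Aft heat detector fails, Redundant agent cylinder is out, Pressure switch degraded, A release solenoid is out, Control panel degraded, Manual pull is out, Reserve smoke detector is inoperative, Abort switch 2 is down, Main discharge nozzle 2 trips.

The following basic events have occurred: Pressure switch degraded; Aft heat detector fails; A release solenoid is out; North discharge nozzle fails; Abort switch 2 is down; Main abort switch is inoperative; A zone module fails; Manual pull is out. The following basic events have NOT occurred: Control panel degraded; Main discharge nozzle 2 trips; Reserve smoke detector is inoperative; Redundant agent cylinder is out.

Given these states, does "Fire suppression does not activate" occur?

No

Agent supply lost [OR]: Main abort switch is inoperative=occurs, North discharge nozzle fails=occurs, A zone module fails=occurs → at least one input occurs → occurs.
Release chain inoperative [AND]: Agent supply lost=occurs, Aft heat detector fails=occurs, Redundant agent cylinder is out=not, Pressure switch degraded=occurs → not all inputs occur → does not occur.
Detection loop unavailable [OR]: A release solenoid is out=occurs, Control panel degraded=not, Manual pull is out=occurs, Reserve smoke detector is inoperative=not → at least one input occurs → occurs.
Zone B unavailable [AND]: Release chain inoperative=not, Detection loop unavailable=occurs, Abort switch 2 is down=occurs → not all inputs occur → does not occur.
Fire suppression does not activate [OR]: Zone B unavailable=not, Main discharge nozzle 2 trips=not → no input occurs → does not occur.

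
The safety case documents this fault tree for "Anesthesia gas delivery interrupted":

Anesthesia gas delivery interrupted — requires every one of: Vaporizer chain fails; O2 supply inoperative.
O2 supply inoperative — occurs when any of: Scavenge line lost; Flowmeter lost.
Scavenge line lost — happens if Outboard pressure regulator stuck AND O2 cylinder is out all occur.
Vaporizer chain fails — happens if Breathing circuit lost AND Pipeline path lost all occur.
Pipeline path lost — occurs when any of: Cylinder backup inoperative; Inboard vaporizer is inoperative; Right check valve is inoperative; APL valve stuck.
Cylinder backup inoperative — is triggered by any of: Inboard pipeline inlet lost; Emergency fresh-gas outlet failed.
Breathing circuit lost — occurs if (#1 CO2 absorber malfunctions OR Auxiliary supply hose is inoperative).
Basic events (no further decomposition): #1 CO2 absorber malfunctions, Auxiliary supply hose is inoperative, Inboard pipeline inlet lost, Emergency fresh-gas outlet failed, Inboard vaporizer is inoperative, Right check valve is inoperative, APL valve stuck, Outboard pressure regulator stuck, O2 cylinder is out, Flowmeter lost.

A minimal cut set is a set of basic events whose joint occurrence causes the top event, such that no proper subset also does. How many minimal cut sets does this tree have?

20

Breathing circuit lost [OR]: union of children's cut sets → 2 cut set(s).
Cylinder backup inoperative [OR]: union of children's cut sets → 2 cut set(s).
Pipeline path lost [OR]: union of children's cut sets → 5 cut set(s).
Vaporizer chain fails [AND]: one cut set from each child combined → 2 × 5 = 10 cut set(s).
Scavenge line lost [AND]: one cut set from each child combined → 1 × 1 = 1 cut set(s).
O2 supply inoperative [OR]: union of children's cut sets → 2 cut set(s).
Anesthesia gas delivery interrupted [AND]: one cut set from each child combined → 10 × 2 = 20 cut set(s).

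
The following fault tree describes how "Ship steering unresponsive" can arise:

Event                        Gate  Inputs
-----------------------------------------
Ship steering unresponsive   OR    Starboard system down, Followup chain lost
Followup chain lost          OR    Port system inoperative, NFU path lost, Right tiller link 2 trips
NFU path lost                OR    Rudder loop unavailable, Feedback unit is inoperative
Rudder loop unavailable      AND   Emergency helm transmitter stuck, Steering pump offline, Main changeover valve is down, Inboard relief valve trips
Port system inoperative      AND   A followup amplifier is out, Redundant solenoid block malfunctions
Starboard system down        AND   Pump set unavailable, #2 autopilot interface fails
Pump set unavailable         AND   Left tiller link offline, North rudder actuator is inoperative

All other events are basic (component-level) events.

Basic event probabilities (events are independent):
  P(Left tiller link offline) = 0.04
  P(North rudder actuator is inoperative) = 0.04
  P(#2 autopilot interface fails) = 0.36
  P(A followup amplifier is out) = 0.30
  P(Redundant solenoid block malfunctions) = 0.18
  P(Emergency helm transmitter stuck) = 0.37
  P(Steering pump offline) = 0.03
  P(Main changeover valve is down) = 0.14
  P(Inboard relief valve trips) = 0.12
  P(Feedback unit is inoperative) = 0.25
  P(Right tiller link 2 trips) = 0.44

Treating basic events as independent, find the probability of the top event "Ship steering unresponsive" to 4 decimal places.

0.6030

P(Pump set unavailable) [AND] = 0.04 × 0.04 = 0.001600
P(Starboard system down) [AND] = 0.001600 × 0.36 = 0.000576
P(Port system inoperative) [AND] = 0.30 × 0.18 = 0.054000
P(Rudder loop unavailable) [AND] = 0.37 × 0.03 × 0.14 × 0.12 = 0.000186
P(NFU path lost) [OR] = 1 − (1−0.000186) × (1−0.25) = 0.250140
P(Followup chain lost) [OR] = 1 − (1−0.054000) × (1−0.250140) × (1−0.44) = 0.602754
P(Ship steering unresponsive) [OR] = 1 − (1−0.000576) × (1−0.602754) = 0.602983
Rounded to 4 decimal places: P(Ship steering unresponsive) ≈ 0.6030.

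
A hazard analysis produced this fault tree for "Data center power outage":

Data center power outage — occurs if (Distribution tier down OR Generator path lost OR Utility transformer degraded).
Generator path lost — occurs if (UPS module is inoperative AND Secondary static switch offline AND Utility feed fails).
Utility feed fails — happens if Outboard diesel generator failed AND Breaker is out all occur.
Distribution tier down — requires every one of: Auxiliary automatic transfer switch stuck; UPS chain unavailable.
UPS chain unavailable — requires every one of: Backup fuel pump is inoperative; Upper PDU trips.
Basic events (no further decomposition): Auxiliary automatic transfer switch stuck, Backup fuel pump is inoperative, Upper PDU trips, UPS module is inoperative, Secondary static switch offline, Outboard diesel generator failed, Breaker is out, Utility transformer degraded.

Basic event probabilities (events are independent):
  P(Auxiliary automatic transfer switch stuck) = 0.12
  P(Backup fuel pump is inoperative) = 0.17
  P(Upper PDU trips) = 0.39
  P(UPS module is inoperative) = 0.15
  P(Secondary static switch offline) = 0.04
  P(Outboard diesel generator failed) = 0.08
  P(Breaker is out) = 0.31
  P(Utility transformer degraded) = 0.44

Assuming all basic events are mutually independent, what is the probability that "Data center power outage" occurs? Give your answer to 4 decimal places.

0.4445

P(UPS chain unavailable) [AND] = 0.17 × 0.39 = 0.066300
P(Distribution tier down) [AND] = 0.12 × 0.066300 = 0.007956
P(Utility feed fails) [AND] = 0.08 × 0.31 = 0.024800
P(Generator path lost) [AND] = 0.15 × 0.04 × 0.024800 = 0.000149
P(Data center power outage) [OR] = 1 − (1−0.007956) × (1−0.000149) × (1−0.44) = 0.444538
Rounded to 4 decimal places: P(Data center power outage) ≈ 0.4445.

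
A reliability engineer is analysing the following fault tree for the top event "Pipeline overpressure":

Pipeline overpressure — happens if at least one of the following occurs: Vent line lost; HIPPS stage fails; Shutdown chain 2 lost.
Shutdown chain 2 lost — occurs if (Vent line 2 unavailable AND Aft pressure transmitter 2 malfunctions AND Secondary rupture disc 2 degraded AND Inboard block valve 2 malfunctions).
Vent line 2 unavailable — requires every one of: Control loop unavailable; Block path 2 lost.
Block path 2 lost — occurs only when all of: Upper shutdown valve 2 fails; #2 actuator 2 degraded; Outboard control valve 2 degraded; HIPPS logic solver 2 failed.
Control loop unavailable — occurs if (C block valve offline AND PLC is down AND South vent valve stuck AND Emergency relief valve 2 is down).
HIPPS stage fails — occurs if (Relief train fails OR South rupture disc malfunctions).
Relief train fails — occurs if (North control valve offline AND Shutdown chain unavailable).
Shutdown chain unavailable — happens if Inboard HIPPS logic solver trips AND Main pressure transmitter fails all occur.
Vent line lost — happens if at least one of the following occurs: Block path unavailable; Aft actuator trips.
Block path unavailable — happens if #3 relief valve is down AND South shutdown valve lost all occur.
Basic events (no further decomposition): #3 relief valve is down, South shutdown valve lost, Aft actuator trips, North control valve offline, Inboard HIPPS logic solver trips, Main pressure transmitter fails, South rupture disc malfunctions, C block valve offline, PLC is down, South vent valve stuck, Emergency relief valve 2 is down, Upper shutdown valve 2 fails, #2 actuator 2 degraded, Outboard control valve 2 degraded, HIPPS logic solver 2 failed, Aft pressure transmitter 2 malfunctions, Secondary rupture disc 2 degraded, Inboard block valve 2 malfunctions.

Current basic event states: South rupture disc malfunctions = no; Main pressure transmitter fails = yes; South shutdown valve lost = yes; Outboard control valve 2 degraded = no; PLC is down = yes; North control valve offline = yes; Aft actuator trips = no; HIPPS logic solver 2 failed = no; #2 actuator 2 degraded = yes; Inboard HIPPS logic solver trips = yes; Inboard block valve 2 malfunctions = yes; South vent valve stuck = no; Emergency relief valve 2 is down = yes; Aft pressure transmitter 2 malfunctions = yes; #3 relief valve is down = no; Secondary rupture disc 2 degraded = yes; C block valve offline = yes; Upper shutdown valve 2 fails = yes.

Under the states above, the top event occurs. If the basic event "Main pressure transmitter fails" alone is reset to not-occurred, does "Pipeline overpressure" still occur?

No

Counterfactual: set "Main pressure transmitter fails" to not occurred.
Block path unavailable [AND]: #3 relief valve is down=not, South shutdown valve lost=occurs → not all inputs occur → does not occur.
Vent line lost [OR]: Block path unavailable=not, Aft actuator trips=not → no input occurs → does not occur.
Shutdown chain unavailable [AND]: Inboard HIPPS logic solver trips=occurs, Main pressure transmitter fails=not → not all inputs occur → does not occur.
Relief train fails [AND]: North control valve offline=occurs, Shutdown chain unavailable=not → not all inputs occur → does not occur.
HIPPS stage fails [OR]: Relief train fails=not, South rupture disc malfunctions=not → no input occurs → does not occur.
Control loop unavailable [AND]: C block valve offline=occurs, PLC is down=occurs, South vent valve stuck=not, Emergency relief valve 2 is down=occurs → not all inputs occur → does not occur.
Block path 2 lost [AND]: Upper shutdown valve 2 fails=occurs, #2 actuator 2 degraded=occurs, Outboard control valve 2 degraded=not, HIPPS logic solver 2 failed=not → not all inputs occur → does not occur.
Vent line 2 unavailable [AND]: Control loop unavailable=not, Block path 2 lost=not → not all inputs occur → does not occur.
Shutdown chain 2 lost [AND]: Vent line 2 unavailable=not, Aft pressure transmitter 2 malfunctions=occurs, Secondary rupture disc 2 degraded=occurs, Inboard block valve 2 malfunctions=occurs → not all inputs occur → does not occur.
Pipeline overpressure [OR]: Vent line lost=not, HIPPS stage fails=not, Shutdown chain 2 lost=not → no input occurs → does not occur.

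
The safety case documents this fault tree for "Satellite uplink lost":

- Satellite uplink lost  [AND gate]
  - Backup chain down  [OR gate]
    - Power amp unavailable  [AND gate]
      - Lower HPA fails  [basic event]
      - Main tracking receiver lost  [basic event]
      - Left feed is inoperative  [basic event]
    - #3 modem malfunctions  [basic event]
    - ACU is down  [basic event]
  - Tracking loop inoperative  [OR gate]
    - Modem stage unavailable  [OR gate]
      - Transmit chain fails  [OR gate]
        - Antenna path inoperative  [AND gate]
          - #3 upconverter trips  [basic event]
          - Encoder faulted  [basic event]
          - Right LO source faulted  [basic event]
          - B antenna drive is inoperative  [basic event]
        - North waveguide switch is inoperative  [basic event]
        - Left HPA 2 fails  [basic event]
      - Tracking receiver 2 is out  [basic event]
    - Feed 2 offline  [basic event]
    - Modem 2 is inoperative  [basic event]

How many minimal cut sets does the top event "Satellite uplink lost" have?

18

Power amp unavailable [AND]: one cut set from each child combined → 1 × 1 × 1 = 1 cut set(s).
Backup chain down [OR]: union of children's cut sets → 3 cut set(s).
Antenna path inoperative [AND]: one cut set from each child combined → 1 × 1 × 1 × 1 = 1 cut set(s).
Transmit chain fails [OR]: union of children's cut sets → 3 cut set(s).
Modem stage unavailable [OR]: union of children's cut sets → 4 cut set(s).
Tracking loop inoperative [OR]: union of children's cut sets → 6 cut set(s).
Satellite uplink lost [AND]: one cut set from each child combined → 3 × 6 = 18 cut set(s).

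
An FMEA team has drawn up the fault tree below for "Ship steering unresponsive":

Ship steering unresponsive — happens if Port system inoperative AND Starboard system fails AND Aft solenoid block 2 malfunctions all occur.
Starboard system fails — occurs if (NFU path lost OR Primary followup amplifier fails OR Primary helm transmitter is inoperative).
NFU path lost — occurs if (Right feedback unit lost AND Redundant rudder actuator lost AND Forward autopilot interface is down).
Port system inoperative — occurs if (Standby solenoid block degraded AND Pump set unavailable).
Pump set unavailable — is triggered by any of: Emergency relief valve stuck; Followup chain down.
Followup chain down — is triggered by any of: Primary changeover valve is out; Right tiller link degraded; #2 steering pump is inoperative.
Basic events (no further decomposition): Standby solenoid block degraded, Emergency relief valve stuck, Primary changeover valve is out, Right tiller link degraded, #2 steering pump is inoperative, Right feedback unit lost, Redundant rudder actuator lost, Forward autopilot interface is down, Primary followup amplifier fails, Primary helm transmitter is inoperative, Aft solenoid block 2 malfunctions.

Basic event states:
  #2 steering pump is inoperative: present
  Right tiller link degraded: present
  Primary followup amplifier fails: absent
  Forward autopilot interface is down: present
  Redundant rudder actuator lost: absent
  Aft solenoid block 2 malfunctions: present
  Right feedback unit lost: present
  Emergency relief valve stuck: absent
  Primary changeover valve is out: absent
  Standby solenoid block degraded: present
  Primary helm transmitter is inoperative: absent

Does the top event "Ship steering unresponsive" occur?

Followup chain down [OR]: Primary changeover valve is out=not, Right tiller link degraded=occurs, #2 steering pump is inoperative=occurs → at least one input occurs → occurs.
Pump set unavailable [OR]: Emergency relief valve stuck=not, Followup chain down=occurs → at least one input occurs → occurs.
Port system inoperative [AND]: Standby solenoid block degraded=occurs, Pump set unavailable=occurs → all inputs occur → occurs.
NFU path lost [AND]: Right feedback unit lost=occurs, Redundant rudder actuator lost=not, Forward autopilot interface is down=occurs → not all inputs occur → does not occur.
Starboard system fails [OR]: NFU path lost=not, Primary followup amplifier fails=not, Primary helm transmitter is inoperative=not → no input occurs → does not occur.
Ship steering unresponsive [AND]: Port system inoperative=occurs, Starboard system fails=not, Aft solenoid block 2 malfunctions=occurs → not all inputs occur → does not occur.

No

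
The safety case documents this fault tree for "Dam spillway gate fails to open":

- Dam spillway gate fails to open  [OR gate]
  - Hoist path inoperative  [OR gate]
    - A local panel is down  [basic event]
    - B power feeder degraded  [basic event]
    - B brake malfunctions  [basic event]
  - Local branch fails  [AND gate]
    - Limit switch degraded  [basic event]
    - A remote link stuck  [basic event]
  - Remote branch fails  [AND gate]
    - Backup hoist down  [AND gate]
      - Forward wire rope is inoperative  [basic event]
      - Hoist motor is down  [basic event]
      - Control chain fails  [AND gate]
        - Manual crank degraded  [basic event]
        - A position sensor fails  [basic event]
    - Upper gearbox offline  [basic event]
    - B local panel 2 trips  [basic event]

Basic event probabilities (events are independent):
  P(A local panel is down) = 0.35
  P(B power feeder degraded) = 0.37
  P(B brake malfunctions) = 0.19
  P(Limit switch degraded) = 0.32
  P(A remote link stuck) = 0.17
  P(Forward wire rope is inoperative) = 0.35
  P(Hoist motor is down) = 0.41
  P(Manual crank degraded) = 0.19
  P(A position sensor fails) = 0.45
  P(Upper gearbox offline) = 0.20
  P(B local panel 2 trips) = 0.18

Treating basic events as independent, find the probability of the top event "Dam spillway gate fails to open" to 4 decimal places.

0.6865

P(Hoist path inoperative) [OR] = 1 − (1−0.35) × (1−0.37) × (1−0.19) = 0.668305
P(Local branch fails) [AND] = 0.32 × 0.17 = 0.054400
P(Control chain fails) [AND] = 0.19 × 0.45 = 0.085500
P(Backup hoist down) [AND] = 0.35 × 0.41 × 0.085500 = 0.012269
P(Remote branch fails) [AND] = 0.012269 × 0.20 × 0.18 = 0.000442
P(Dam spillway gate fails to open) [OR] = 1 − (1−0.668305) × (1−0.054400) × (1−0.000442) = 0.686488
Rounded to 4 decimal places: P(Dam spillway gate fails to open) ≈ 0.6865.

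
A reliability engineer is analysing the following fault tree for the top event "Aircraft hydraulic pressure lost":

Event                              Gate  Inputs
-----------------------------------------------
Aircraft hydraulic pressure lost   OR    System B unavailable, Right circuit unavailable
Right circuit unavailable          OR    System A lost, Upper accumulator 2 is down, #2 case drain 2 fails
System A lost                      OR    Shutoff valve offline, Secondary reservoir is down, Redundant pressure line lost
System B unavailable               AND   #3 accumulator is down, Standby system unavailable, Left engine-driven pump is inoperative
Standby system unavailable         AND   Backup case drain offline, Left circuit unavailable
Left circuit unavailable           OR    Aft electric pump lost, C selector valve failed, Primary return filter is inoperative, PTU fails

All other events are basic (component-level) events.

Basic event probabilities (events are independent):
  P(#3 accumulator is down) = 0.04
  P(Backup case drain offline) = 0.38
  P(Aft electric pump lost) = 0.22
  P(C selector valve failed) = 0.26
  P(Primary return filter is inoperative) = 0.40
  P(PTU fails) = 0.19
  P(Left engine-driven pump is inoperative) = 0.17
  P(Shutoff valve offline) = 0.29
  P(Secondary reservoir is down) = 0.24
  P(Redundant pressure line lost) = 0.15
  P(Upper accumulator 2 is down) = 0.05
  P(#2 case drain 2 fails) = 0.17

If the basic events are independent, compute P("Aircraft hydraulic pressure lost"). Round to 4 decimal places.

0.6390

P(Left circuit unavailable) [OR] = 1 − (1−0.22) × (1−0.26) × (1−0.40) × (1−0.19) = 0.719481
P(Standby system unavailable) [AND] = 0.38 × 0.719481 = 0.273403
P(System B unavailable) [AND] = 0.04 × 0.273403 × 0.17 = 0.001859
P(System A lost) [OR] = 1 − (1−0.29) × (1−0.24) × (1−0.15) = 0.541340
P(Right circuit unavailable) [OR] = 1 − (1−0.541340) × (1−0.05) × (1−0.17) = 0.638347
P(Aircraft hydraulic pressure lost) [OR] = 1 − (1−0.001859) × (1−0.638347) = 0.639019
Rounded to 4 decimal places: P(Aircraft hydraulic pressure lost) ≈ 0.6390.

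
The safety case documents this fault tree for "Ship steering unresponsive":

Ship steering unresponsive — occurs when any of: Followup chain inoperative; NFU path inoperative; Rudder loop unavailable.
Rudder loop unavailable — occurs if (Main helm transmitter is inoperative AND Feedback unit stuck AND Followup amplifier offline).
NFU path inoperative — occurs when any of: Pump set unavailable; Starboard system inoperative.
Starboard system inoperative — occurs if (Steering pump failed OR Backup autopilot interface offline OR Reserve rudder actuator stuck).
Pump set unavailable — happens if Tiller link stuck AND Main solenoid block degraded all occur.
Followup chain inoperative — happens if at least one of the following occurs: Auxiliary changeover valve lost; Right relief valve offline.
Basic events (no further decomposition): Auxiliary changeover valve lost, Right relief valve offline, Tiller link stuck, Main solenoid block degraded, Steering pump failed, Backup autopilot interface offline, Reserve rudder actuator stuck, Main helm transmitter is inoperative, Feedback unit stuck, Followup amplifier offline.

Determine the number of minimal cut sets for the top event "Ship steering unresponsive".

Followup chain inoperative [OR]: union of children's cut sets → 2 cut set(s).
Pump set unavailable [AND]: one cut set from each child combined → 1 × 1 = 1 cut set(s).
Starboard system inoperative [OR]: union of children's cut sets → 3 cut set(s).
NFU path inoperative [OR]: union of children's cut sets → 4 cut set(s).
Rudder loop unavailable [AND]: one cut set from each child combined → 1 × 1 × 1 = 1 cut set(s).
Ship steering unresponsive [OR]: union of children's cut sets → 7 cut set(s).
Minimal cut sets: {Auxiliary changeover valve lost}; {Right relief valve offline}; {Main solenoid block degraded, Tiller link stuck}; {Steering pump failed}; {Backup autopilot interface offline}; {Reserve rudder actuator stuck}; {Feedback unit stuck, Followup amplifier offline, Main helm transmitter is inoperative}.

7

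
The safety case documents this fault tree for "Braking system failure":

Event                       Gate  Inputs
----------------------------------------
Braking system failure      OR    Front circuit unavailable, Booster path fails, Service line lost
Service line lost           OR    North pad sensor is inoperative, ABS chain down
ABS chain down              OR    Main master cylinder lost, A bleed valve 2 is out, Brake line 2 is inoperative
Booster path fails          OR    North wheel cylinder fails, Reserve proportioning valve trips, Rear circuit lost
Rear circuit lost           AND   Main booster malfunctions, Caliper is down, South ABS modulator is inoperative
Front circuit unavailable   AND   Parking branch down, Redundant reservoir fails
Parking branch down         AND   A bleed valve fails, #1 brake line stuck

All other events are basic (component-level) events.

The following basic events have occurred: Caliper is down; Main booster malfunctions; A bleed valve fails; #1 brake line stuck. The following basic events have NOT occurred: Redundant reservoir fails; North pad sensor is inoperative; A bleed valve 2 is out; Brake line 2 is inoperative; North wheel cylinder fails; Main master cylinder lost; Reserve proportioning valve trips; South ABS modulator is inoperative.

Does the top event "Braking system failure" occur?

Parking branch down [AND]: A bleed valve fails=occurs, #1 brake line stuck=occurs → all inputs occur → occurs.
Front circuit unavailable [AND]: Parking branch down=occurs, Redundant reservoir fails=not → not all inputs occur → does not occur.
Rear circuit lost [AND]: Main booster malfunctions=occurs, Caliper is down=occurs, South ABS modulator is inoperative=not → not all inputs occur → does not occur.
Booster path fails [OR]: North wheel cylinder fails=not, Reserve proportioning valve trips=not, Rear circuit lost=not → no input occurs → does not occur.
ABS chain down [OR]: Main master cylinder lost=not, A bleed valve 2 is out=not, Brake line 2 is inoperative=not → no input occurs → does not occur.
Service line lost [OR]: North pad sensor is inoperative=not, ABS chain down=not → no input occurs → does not occur.
Braking system failure [OR]: Front circuit unavailable=not, Booster path fails=not, Service line lost=not → no input occurs → does not occur.

No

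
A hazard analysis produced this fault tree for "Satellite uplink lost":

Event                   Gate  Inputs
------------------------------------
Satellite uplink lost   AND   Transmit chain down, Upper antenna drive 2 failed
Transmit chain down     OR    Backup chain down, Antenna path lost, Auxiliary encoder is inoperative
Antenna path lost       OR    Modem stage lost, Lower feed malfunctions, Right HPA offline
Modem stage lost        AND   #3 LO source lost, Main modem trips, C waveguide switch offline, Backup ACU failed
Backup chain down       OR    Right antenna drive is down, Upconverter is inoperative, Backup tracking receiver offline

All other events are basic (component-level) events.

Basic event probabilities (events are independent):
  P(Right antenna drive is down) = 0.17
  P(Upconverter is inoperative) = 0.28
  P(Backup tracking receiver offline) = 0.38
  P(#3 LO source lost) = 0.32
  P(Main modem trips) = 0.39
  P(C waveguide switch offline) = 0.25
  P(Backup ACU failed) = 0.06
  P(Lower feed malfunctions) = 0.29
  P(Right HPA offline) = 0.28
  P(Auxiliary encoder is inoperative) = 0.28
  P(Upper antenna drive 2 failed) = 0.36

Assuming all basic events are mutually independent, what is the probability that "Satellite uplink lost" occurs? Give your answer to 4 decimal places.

0.3110

P(Backup chain down) [OR] = 1 − (1−0.17) × (1−0.28) × (1−0.38) = 0.629488
P(Modem stage lost) [AND] = 0.32 × 0.39 × 0.25 × 0.06 = 0.001872
P(Antenna path lost) [OR] = 1 − (1−0.001872) × (1−0.29) × (1−0.28) = 0.489757
P(Transmit chain down) [OR] = 1 − (1−0.629488) × (1−0.489757) × (1−0.28) = 0.863883
P(Satellite uplink lost) [AND] = 0.863883 × 0.36 = 0.310998
Rounded to 4 decimal places: P(Satellite uplink lost) ≈ 0.3110.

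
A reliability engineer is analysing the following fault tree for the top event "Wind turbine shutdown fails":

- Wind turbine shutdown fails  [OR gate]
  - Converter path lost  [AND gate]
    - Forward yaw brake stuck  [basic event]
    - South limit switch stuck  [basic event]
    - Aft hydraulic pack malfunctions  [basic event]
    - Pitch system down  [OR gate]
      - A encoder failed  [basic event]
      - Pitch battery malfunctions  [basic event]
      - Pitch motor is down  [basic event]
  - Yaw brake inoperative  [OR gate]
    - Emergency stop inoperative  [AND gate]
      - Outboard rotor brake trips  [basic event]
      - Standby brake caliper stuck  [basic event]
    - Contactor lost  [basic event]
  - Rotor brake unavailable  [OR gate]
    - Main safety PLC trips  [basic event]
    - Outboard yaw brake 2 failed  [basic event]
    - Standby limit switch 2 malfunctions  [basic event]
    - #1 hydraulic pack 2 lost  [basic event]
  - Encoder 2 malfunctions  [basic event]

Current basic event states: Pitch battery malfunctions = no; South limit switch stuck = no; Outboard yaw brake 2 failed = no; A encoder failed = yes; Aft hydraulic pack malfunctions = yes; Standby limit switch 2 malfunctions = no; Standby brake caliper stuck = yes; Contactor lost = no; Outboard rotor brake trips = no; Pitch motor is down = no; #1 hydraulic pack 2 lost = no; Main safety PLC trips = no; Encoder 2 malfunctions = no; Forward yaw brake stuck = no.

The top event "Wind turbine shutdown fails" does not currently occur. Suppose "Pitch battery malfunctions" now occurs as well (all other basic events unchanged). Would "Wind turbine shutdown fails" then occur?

Counterfactual: set "Pitch battery malfunctions" to occurred.
Pitch system down [OR]: A encoder failed=occurs, Pitch battery malfunctions=occurs, Pitch motor is down=not → at least one input occurs → occurs.
Converter path lost [AND]: Forward yaw brake stuck=not, South limit switch stuck=not, Aft hydraulic pack malfunctions=occurs, Pitch system down=occurs → not all inputs occur → does not occur.
Emergency stop inoperative [AND]: Outboard rotor brake trips=not, Standby brake caliper stuck=occurs → not all inputs occur → does not occur.
Yaw brake inoperative [OR]: Emergency stop inoperative=not, Contactor lost=not → no input occurs → does not occur.
Rotor brake unavailable [OR]: Main safety PLC trips=not, Outboard yaw brake 2 failed=not, Standby limit switch 2 malfunctions=not, #1 hydraulic pack 2 lost=not → no input occurs → does not occur.
Wind turbine shutdown fails [OR]: Converter path lost=not, Yaw brake inoperative=not, Rotor brake unavailable=not, Encoder 2 malfunctions=not → no input occurs → does not occur.

No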